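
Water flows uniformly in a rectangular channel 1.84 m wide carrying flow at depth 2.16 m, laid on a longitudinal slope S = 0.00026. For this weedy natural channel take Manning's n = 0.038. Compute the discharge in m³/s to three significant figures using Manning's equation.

A = b·y = 1.84 × 2.16 = 3.974 m²
P = b + 2y = 1.84 + 2×2.16 = 6.160 m
R = A/P = 3.974/6.160 = 0.6452 m
Q = (1/n)·A·R^(2/3)·S^(1/2) = (1/0.038) × 3.974 × 0.6452^(2/3) × 0.00026^(1/2) = 1.259 m³/s

1.26 m³/s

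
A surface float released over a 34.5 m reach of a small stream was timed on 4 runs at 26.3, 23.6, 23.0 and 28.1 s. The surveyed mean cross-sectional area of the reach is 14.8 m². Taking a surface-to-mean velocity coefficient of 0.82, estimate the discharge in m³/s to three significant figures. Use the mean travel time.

t̄ = (26.3 + 23.6 + 23.0 + 28.1) / 4 = 25.25 s
v_surface = L / t̄ = 34.5 / 25.25 = 1.366 m/s
v_mean = 0.82 × 1.366 = 1.120 m/s
Q = A × v_mean = 14.8 × 1.120 = 16.58 m³/s

16.6 m³/s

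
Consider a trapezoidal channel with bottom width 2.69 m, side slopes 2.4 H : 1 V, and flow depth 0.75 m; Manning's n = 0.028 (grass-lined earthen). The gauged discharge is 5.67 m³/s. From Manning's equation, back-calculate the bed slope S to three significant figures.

A = (b + z·y)·y = (2.69 + 2.4×0.75)×0.75 = 3.368 m²
P = b + 2y√(1+z²) = 2.69 + 2×0.75×√(1+2.4²) = 6.590 m
R = A/P = 3.368/6.590 = 0.5110 m
S = (Q·n / (1·A·R^(2/3)))² = (5.67×0.028 / (1×3.368×0.6392))² = 0.005440

0.00544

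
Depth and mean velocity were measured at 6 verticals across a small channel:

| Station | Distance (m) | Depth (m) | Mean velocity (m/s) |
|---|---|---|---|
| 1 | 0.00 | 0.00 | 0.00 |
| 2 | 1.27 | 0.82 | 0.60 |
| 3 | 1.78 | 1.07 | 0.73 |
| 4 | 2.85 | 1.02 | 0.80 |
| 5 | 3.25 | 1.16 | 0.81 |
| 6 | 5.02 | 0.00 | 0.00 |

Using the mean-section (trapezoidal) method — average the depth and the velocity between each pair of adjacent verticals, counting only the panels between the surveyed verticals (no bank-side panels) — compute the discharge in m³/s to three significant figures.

2.10 m³/s

Panel 1-2: Δb = 1.27 m, d̄ = (0.00+0.82)/2 = 0.41, v̄ = (0.00+0.60)/2 = 0.3 → q = 1.27×0.41×0.3 = 0.1562 m³/s
Panel 2-3: Δb = 0.51 m, d̄ = (0.82+1.07)/2 = 0.945, v̄ = (0.60+0.73)/2 = 0.665 → q = 0.51×0.945×0.665 = 0.3205 m³/s
Panel 3-4: Δb = 1.07 m, d̄ = (1.07+1.02)/2 = 1.045, v̄ = (0.73+0.80)/2 = 0.765 → q = 1.07×1.045×0.765 = 0.8554 m³/s
Panel 4-5: Δb = 0.4 m, d̄ = (1.02+1.16)/2 = 1.09, v̄ = (0.80+0.81)/2 = 0.805 → q = 0.4×1.09×0.805 = 0.3510 m³/s
Panel 5-6: Δb = 1.77 m, d̄ = (1.16+0.00)/2 = 0.58, v̄ = (0.81+0.00)/2 = 0.405 → q = 1.77×0.58×0.405 = 0.4158 m³/s
Q = Σ q = 2.099 m³/s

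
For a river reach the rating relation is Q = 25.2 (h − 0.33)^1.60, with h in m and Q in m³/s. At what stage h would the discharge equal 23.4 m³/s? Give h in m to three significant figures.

1.28 m

h − h₀ = (Q/C)^(1/b) = (23.4/25.2)^(1/1.60) = 0.9547 m
h = 0.33 + 0.9547 = 1.285 m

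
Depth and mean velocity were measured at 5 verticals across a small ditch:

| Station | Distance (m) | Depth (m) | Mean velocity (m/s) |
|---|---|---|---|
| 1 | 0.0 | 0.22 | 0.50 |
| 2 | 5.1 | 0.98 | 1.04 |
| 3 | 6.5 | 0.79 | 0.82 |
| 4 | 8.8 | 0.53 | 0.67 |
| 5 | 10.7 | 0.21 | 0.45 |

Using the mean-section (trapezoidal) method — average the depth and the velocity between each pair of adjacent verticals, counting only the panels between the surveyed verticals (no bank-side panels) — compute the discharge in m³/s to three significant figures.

Panel 1-2: Δb = 5.1 m, d̄ = (0.22+0.98)/2 = 0.6, v̄ = (0.50+1.04)/2 = 0.77 → q = 5.1×0.6×0.77 = 2.356 m³/s
Panel 2-3: Δb = 1.4 m, d̄ = (0.98+0.79)/2 = 0.885, v̄ = (1.04+0.82)/2 = 0.93 → q = 1.4×0.885×0.93 = 1.152 m³/s
Panel 3-4: Δb = 2.3 m, d̄ = (0.79+0.53)/2 = 0.66, v̄ = (0.82+0.67)/2 = 0.745 → q = 2.3×0.66×0.745 = 1.131 m³/s
Panel 4-5: Δb = 1.9 m, d̄ = (0.53+0.21)/2 = 0.37, v̄ = (0.67+0.45)/2 = 0.56 → q = 1.9×0.37×0.56 = 0.3937 m³/s
Q = Σ q = 5.033 m³/s

5.03 m³/s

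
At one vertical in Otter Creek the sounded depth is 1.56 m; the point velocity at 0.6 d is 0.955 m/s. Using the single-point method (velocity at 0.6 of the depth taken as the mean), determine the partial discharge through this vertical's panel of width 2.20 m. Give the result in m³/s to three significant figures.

v̄ = v₀.₆ = 0.955 m/s
q = v̄ × d × w = 0.9550 × 1.56 × 2.20 = 3.278 m³/s

3.28 m³/s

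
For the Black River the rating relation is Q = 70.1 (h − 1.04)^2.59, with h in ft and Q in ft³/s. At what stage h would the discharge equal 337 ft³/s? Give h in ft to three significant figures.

h − h₀ = (Q/C)^(1/b) = (337/70.1)^(1/2.59) = 1.834 ft
h = 1.04 + 1.834 = 2.874 ft

2.87 ft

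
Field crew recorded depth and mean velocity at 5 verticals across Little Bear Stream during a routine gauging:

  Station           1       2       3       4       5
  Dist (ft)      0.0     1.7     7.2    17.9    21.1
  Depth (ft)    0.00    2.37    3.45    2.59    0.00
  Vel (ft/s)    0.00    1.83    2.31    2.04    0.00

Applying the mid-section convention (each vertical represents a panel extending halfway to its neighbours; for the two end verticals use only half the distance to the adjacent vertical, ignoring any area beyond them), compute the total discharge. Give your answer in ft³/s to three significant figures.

w_2 = (7.2 − 0.0)/2 = 3.6 ft; q_2 = 1.83 × 2.37 × 3.6 = 15.61 ft³/s
w_3 = (17.9 − 1.7)/2 = 8.1 ft; q_3 = 2.31 × 3.45 × 8.1 = 64.55 ft³/s
w_4 = (21.1 − 7.2)/2 = 6.95 ft; q_4 = 2.04 × 2.59 × 6.95 = 36.72 ft³/s
Stations 1, 5 contribute zero (depth or velocity is 0).
Q = Σ qᵢ = 116.9 ft³/s

117 ft³/s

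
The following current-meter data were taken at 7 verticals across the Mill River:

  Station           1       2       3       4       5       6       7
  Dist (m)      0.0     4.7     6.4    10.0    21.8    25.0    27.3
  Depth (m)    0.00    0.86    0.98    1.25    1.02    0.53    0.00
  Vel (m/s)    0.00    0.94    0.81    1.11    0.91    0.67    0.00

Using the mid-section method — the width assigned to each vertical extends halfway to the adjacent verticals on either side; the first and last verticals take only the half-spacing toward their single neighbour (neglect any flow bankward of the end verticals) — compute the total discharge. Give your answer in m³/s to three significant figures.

w_2 = (6.4 − 0.0)/2 = 3.2 m; q_2 = 0.94 × 0.86 × 3.2 = 2.587 m³/s
w_3 = (10.0 − 4.7)/2 = 2.65 m; q_3 = 0.81 × 0.98 × 2.65 = 2.104 m³/s
w_4 = (21.8 − 6.4)/2 = 7.7 m; q_4 = 1.11 × 1.25 × 7.7 = 10.68 m³/s
w_5 = (25.0 − 10.0)/2 = 7.5 m; q_5 = 0.91 × 1.02 × 7.5 = 6.962 m³/s
w_6 = (27.3 − 21.8)/2 = 2.75 m; q_6 = 0.67 × 0.53 × 2.75 = 0.9765 m³/s
Stations 1, 7 contribute zero (depth or velocity is 0).
Q = Σ qᵢ = 23.31 m³/s

23.3 m³/s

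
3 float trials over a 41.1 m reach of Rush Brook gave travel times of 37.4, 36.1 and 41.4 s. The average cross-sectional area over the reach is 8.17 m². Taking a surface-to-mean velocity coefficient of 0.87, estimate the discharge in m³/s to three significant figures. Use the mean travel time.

t̄ = (37.4 + 36.1 + 41.4) / 3 = 38.3 s
v_surface = L / t̄ = 41.1 / 38.3 = 1.073 m/s
v_mean = 0.87 × 1.073 = 0.9336 m/s
Q = A × v_mean = 8.17 × 0.9336 = 7.628 m³/s

7.63 m³/s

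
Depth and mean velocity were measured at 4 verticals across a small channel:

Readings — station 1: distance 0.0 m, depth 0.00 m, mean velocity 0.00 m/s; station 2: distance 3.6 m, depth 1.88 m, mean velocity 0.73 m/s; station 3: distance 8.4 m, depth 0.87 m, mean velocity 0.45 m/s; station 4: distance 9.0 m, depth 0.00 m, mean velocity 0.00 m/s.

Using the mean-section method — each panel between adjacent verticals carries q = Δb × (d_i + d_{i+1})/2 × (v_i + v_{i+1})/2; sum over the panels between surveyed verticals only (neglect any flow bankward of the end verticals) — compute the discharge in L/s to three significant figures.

Panel 1-2: Δb = 3.6 m, d̄ = (0.00+1.88)/2 = 0.94, v̄ = (0.00+0.73)/2 = 0.365 → q = 3.6×0.94×0.365 = 1.235 m³/s
Panel 2-3: Δb = 4.8 m, d̄ = (1.88+0.87)/2 = 1.375, v̄ = (0.73+0.45)/2 = 0.59 → q = 4.8×1.375×0.59 = 3.894 m³/s
Panel 3-4: Δb = 0.6 m, d̄ = (0.87+0.00)/2 = 0.435, v̄ = (0.45+0.00)/2 = 0.225 → q = 0.6×0.435×0.225 = 0.05873 m³/s
Q = Σ q = 5.188 m³/s
= 5.188 × 1000 = 5188 L/s

5190 L/s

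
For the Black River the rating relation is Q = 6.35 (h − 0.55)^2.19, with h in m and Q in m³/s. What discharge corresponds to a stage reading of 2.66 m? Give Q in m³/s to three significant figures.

32.6 m³/s

Q = 6.35 × (2.66 − 0.55)^2.19 = 6.35 × 2.11^2.19 = 32.58 m³/s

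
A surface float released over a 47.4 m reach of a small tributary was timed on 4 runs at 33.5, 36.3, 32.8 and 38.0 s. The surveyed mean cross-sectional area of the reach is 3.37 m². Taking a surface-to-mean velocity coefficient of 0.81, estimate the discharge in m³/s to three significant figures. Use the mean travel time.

3.68 m³/s

t̄ = (33.5 + 36.3 + 32.8 + 38.0) / 4 = 35.15 s
v_surface = L / t̄ = 47.4 / 35.15 = 1.349 m/s
v_mean = 0.81 × 1.349 = 1.092 m/s
Q = A × v_mean = 3.37 × 1.092 = 3.681 m³/s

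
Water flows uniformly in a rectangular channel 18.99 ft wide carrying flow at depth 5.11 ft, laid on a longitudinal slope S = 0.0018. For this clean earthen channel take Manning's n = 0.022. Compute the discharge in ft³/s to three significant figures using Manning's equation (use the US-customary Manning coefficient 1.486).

A = b·y = 18.99 × 5.11 = 97.04 ft²
P = b + 2y = 18.99 + 2×5.11 = 29.21 ft
R = A/P = 97.04/29.21 = 3.322 ft
Q = (1.486/n)·A·R^(2/3)·S^(1/2) = (1.486/0.022) × 97.04 × 3.322^(2/3) × 0.0018^(1/2) = 619.1 ft³/s

619 ft³/s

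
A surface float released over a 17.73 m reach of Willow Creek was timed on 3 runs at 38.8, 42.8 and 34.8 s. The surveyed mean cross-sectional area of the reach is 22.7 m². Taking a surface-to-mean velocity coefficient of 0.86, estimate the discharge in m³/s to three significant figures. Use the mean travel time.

t̄ = (38.8 + 42.8 + 34.8) / 3 = 38.8 s
v_surface = L / t̄ = 17.73 / 38.8 = 0.4570 m/s
v_mean = 0.86 × 0.4570 = 0.3930 m/s
Q = A × v_mean = 22.7 × 0.3930 = 8.921 m³/s

8.92 m³/s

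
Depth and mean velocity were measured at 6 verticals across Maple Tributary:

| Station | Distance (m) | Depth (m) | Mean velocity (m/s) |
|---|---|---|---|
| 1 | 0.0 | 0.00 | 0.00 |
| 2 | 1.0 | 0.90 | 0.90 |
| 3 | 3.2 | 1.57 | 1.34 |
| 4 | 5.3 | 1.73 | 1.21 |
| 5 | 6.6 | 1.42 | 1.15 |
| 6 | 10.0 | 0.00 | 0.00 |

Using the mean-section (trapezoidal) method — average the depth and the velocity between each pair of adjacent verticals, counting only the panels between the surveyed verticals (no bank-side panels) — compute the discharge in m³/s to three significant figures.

11.5 m³/s

Panel 1-2: Δb = 1 m, d̄ = (0.00+0.90)/2 = 0.45, v̄ = (0.00+0.90)/2 = 0.45 → q = 1×0.45×0.45 = 0.2025 m³/s
Panel 2-3: Δb = 2.2 m, d̄ = (0.90+1.57)/2 = 1.235, v̄ = (0.90+1.34)/2 = 1.12 → q = 2.2×1.235×1.12 = 3.043 m³/s
Panel 3-4: Δb = 2.1 m, d̄ = (1.57+1.73)/2 = 1.65, v̄ = (1.34+1.21)/2 = 1.275 → q = 2.1×1.65×1.275 = 4.418 m³/s
Panel 4-5: Δb = 1.3 m, d̄ = (1.73+1.42)/2 = 1.575, v̄ = (1.21+1.15)/2 = 1.18 → q = 1.3×1.575×1.18 = 2.416 m³/s
Panel 5-6: Δb = 3.4 m, d̄ = (1.42+0.00)/2 = 0.71, v̄ = (1.15+0.00)/2 = 0.575 → q = 3.4×0.71×0.575 = 1.388 m³/s
Q = Σ q = 11.47 m³/s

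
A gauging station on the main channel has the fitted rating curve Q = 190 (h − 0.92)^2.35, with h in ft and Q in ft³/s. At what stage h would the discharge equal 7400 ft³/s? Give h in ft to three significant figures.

h − h₀ = (Q/C)^(1/b) = (7400/190)^(1/2.35) = 4.751 ft
h = 0.92 + 4.751 = 5.671 ft

5.67 ft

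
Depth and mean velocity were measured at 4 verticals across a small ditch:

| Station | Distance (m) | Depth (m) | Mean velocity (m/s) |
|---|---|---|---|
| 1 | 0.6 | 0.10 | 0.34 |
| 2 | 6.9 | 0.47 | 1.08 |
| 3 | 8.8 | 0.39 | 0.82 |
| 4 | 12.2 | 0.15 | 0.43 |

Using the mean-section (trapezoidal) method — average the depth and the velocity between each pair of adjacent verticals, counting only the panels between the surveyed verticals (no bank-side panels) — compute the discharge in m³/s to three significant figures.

Panel 1-2: Δb = 6.3 m, d̄ = (0.10+0.47)/2 = 0.285, v̄ = (0.34+1.08)/2 = 0.71 → q = 6.3×0.285×0.71 = 1.275 m³/s
Panel 2-3: Δb = 1.9 m, d̄ = (0.47+0.39)/2 = 0.43, v̄ = (1.08+0.82)/2 = 0.95 → q = 1.9×0.43×0.95 = 0.7762 m³/s
Panel 3-4: Δb = 3.4 m, d̄ = (0.39+0.15)/2 = 0.27, v̄ = (0.82+0.43)/2 = 0.625 → q = 3.4×0.27×0.625 = 0.5738 m³/s
Q = Σ q = 2.625 m³/s

2.62 m³/s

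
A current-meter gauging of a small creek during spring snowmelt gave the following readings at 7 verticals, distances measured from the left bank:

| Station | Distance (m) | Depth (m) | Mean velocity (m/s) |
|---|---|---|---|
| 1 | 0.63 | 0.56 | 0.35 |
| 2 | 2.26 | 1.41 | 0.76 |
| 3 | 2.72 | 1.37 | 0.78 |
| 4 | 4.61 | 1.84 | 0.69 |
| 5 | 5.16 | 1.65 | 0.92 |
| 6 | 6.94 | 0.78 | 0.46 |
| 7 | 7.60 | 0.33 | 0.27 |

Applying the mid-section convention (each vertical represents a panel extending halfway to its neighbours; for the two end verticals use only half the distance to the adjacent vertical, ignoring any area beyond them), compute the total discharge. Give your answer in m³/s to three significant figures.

w_1 = (2.26 − 0.63)/2 = 0.815 m; q_1 = 0.35 × 0.56 × 0.815 = 0.1597 m³/s
w_2 = (2.72 − 0.63)/2 = 1.045 m; q_2 = 0.76 × 1.41 × 1.045 = 1.120 m³/s
w_3 = (4.61 − 2.26)/2 = 1.175 m; q_3 = 0.78 × 1.37 × 1.175 = 1.256 m³/s
w_4 = (5.16 − 2.72)/2 = 1.22 m; q_4 = 0.69 × 1.84 × 1.22 = 1.549 m³/s
w_5 = (6.94 − 4.61)/2 = 1.165 m; q_5 = 0.92 × 1.65 × 1.165 = 1.768 m³/s
w_6 = (7.60 − 5.16)/2 = 1.22 m; q_6 = 0.46 × 0.78 × 1.22 = 0.4377 m³/s
w_7 = (7.60 − 6.94)/2 = 0.33 m; q_7 = 0.27 × 0.33 × 0.33 = 0.02940 m³/s
Q = Σ qᵢ = 6.320 m³/s

6.32 m³/s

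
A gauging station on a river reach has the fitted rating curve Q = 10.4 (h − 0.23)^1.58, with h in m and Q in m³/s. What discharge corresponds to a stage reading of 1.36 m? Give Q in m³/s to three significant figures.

Q = 10.4 × (1.36 − 0.23)^1.58 = 10.4 × 1.13^1.58 = 12.62 m³/s

12.6 m³/s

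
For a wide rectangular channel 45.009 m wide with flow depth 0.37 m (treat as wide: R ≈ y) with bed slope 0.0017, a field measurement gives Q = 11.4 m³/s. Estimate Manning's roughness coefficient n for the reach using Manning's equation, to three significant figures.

A = b·y = 45.009 × 0.37 = 16.65 m²
Wide channel: R ≈ y = 0.37 m
n = (1/Q)·A·R^(2/3)·S^(1/2) = (1/11.4) × 16.65 × 0.5154 × 0.04123 = 0.03104

0.0310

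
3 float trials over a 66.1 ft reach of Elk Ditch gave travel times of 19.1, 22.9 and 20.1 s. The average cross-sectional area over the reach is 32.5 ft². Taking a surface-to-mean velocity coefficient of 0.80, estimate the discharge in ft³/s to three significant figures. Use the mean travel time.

t̄ = (19.1 + 22.9 + 20.1) / 3 = 20.7 s
v_surface = L / t̄ = 66.1 / 20.7 = 3.193 ft/s
v_mean = 0.80 × 3.193 = 2.555 ft/s
Q = A × v_mean = 32.5 × 2.555 = 83.02 ft³/s

83.0 ft³/s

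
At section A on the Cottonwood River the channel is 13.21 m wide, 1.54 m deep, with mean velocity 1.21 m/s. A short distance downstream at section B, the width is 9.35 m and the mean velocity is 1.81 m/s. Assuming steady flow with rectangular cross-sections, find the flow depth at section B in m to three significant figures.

Q = A₁V₁ = (13.21×1.54) × 1.21 = 24.62 m³/s
d₂ = Q/(b₂ V₂) = 24.62/(9.35×1.81) = 1.455 m

1.45 m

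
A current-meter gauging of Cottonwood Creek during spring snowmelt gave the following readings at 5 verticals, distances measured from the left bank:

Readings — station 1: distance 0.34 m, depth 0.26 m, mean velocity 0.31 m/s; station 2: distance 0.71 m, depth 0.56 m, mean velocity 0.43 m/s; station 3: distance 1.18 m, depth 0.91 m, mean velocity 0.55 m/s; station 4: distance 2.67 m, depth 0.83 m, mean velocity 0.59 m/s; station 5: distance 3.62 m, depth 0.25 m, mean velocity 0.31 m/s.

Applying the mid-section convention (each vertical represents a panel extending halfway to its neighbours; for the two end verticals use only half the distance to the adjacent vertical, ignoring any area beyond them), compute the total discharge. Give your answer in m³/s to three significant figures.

w_1 = (0.71 − 0.34)/2 = 0.185 m; q_1 = 0.31 × 0.26 × 0.185 = 0.01491 m³/s
w_2 = (1.18 − 0.34)/2 = 0.42 m; q_2 = 0.43 × 0.56 × 0.42 = 0.1011 m³/s
w_3 = (2.67 − 0.71)/2 = 0.98 m; q_3 = 0.55 × 0.91 × 0.98 = 0.4905 m³/s
w_4 = (3.62 − 1.18)/2 = 1.22 m; q_4 = 0.59 × 0.83 × 1.22 = 0.5974 m³/s
w_5 = (3.62 − 2.67)/2 = 0.475 m; q_5 = 0.31 × 0.25 × 0.475 = 0.03681 m³/s
Q = Σ qᵢ = 1.241 m³/s

1.24 m³/s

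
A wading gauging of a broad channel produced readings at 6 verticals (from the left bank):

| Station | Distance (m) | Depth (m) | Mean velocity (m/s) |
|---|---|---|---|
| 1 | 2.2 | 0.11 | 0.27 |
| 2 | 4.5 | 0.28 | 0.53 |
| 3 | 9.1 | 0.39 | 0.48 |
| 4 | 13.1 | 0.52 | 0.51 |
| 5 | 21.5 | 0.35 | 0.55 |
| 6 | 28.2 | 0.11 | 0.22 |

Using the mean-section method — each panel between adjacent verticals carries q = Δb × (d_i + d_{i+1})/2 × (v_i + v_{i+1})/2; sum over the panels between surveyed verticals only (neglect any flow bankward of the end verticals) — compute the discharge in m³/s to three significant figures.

4.39 m³/s

Panel 1-2: Δb = 2.3 m, d̄ = (0.11+0.28)/2 = 0.195, v̄ = (0.27+0.53)/2 = 0.4 → q = 2.3×0.195×0.4 = 0.1794 m³/s
Panel 2-3: Δb = 4.6 m, d̄ = (0.28+0.39)/2 = 0.335, v̄ = (0.53+0.48)/2 = 0.505 → q = 4.6×0.335×0.505 = 0.7782 m³/s
Panel 3-4: Δb = 4 m, d̄ = (0.39+0.52)/2 = 0.455, v̄ = (0.48+0.51)/2 = 0.495 → q = 4×0.455×0.495 = 0.9009 m³/s
Panel 4-5: Δb = 8.4 m, d̄ = (0.52+0.35)/2 = 0.435, v̄ = (0.51+0.55)/2 = 0.53 → q = 8.4×0.435×0.53 = 1.937 m³/s
Panel 5-6: Δb = 6.7 m, d̄ = (0.35+0.11)/2 = 0.23, v̄ = (0.55+0.22)/2 = 0.385 → q = 6.7×0.23×0.385 = 0.5933 m³/s
Q = Σ q = 4.388 m³/s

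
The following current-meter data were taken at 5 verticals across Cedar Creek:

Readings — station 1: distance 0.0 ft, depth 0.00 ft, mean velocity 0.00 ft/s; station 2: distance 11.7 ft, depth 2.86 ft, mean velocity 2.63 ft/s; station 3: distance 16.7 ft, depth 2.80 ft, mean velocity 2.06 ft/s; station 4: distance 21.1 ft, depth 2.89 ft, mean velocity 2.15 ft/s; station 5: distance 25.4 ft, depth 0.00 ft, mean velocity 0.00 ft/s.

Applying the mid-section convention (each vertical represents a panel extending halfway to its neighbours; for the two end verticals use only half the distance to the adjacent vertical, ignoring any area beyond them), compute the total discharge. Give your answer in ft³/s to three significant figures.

117 ft³/s

w_2 = (16.7 − 0.0)/2 = 8.35 ft; q_2 = 2.63 × 2.86 × 8.35 = 62.81 ft³/s
w_3 = (21.1 − 11.7)/2 = 4.7 ft; q_3 = 2.06 × 2.80 × 4.7 = 27.11 ft³/s
w_4 = (25.4 − 16.7)/2 = 4.35 ft; q_4 = 2.15 × 2.89 × 4.35 = 27.03 ft³/s
Stations 1, 5 contribute zero (depth or velocity is 0).
Q = Σ qᵢ = 116.9 ft³/s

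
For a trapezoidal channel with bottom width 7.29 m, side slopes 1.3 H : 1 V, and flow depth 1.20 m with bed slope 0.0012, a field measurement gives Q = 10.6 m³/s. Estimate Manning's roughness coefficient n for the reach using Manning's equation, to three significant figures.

0.0334

A = (b + z·y)·y = (7.29 + 1.3×1.20)×1.20 = 10.62 m²
P = b + 2y√(1+z²) = 7.29 + 2×1.20×√(1+1.3²) = 11.23 m
R = A/P = 10.62/11.23 = 0.9460 m
n = (1/Q)·A·R^(2/3)·S^(1/2) = (1/10.6) × 10.62 × 0.9637 × 0.03464 = 0.03345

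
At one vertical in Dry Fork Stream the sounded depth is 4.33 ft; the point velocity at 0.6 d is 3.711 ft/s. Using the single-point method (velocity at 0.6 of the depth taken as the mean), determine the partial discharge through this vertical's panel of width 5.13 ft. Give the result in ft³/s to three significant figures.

v̄ = v₀.₆ = 3.711 ft/s
q = v̄ × d × w = 3.711 × 4.33 × 5.13 = 82.43 ft³/s

82.4 ft³/s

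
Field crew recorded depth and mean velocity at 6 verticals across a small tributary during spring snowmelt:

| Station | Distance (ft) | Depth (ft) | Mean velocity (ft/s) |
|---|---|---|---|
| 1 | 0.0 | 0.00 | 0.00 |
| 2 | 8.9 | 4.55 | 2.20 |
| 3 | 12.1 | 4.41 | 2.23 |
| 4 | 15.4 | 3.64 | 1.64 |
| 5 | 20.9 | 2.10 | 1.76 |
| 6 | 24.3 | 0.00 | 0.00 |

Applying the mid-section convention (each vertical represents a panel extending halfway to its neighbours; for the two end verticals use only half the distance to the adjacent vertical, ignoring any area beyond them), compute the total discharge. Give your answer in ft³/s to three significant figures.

135 ft³/s

w_2 = (12.1 − 0.0)/2 = 6.05 ft; q_2 = 2.20 × 4.55 × 6.05 = 60.56 ft³/s
w_3 = (15.4 − 8.9)/2 = 3.25 ft; q_3 = 2.23 × 4.41 × 3.25 = 31.96 ft³/s
w_4 = (20.9 − 12.1)/2 = 4.4 ft; q_4 = 1.64 × 3.64 × 4.4 = 26.27 ft³/s
w_5 = (24.3 − 15.4)/2 = 4.45 ft; q_5 = 1.76 × 2.10 × 4.45 = 16.45 ft³/s
Stations 1, 6 contribute zero (depth or velocity is 0).
Q = Σ qᵢ = 135.2 ft³/s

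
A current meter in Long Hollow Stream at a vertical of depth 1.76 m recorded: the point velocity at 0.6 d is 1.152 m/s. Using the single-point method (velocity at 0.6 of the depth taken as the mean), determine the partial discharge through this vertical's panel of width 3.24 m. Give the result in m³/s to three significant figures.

6.57 m³/s

v̄ = v₀.₆ = 1.152 m/s
q = v̄ × d × w = 1.152 × 1.76 × 3.24 = 6.569 m³/s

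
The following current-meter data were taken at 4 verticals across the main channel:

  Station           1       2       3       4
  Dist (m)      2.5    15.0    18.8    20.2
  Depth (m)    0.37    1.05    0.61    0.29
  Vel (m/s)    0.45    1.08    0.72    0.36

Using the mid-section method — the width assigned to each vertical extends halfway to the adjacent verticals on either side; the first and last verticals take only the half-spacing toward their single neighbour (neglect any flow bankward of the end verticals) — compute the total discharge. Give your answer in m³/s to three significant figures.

11.5 m³/s

w_1 = (15.0 − 2.5)/2 = 6.25 m; q_1 = 0.45 × 0.37 × 6.25 = 1.041 m³/s
w_2 = (18.8 − 2.5)/2 = 8.15 m; q_2 = 1.08 × 1.05 × 8.15 = 9.242 m³/s
w_3 = (20.2 − 15.0)/2 = 2.6 m; q_3 = 0.72 × 0.61 × 2.6 = 1.142 m³/s
w_4 = (20.2 − 18.8)/2 = 0.7 m; q_4 = 0.36 × 0.29 × 0.7 = 0.07308 m³/s
Q = Σ qᵢ = 11.50 m³/s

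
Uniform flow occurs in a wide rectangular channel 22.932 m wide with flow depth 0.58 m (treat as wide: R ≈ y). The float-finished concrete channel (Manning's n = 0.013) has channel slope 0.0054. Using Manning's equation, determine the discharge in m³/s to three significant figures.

52.3 m³/s

A = b·y = 22.932 × 0.58 = 13.30 m²
Wide channel: R ≈ y = 0.58 m
Q = (1/n)·A·R^(2/3)·S^(1/2) = (1/0.013) × 13.30 × 0.5800^(2/3) × 0.0054^(1/2) = 52.29 m³/s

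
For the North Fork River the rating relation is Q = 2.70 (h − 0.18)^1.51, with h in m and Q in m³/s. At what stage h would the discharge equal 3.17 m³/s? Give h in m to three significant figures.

1.29 m

h − h₀ = (Q/C)^(1/b) = (3.17/2.70)^(1/1.51) = 1.112 m
h = 0.18 + 1.112 = 1.292 m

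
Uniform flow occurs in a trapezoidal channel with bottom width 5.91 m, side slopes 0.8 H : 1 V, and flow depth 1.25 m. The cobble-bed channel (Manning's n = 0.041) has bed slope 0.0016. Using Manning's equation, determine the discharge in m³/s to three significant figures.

A = (b + z·y)·y = (5.91 + 0.8×1.25)×1.25 = 8.638 m²
P = b + 2y√(1+z²) = 5.91 + 2×1.25×√(1+0.8²) = 9.112 m
R = A/P = 8.638/9.112 = 0.9480 m
Q = (1/n)·A·R^(2/3)·S^(1/2) = (1/0.041) × 8.638 × 0.9480^(2/3) × 0.0016^(1/2) = 8.132 m³/s

8.13 m³/s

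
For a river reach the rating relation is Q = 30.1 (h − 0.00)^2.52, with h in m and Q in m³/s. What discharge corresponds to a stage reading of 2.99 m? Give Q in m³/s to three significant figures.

Q = 30.1 × (2.99 − 0.00)^2.52 = 30.1 × 2.99^2.52 = 475.6 m³/s

476 m³/s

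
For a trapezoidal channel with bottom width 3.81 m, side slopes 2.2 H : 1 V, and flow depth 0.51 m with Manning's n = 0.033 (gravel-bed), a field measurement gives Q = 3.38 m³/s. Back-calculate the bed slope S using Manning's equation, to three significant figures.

0.00665

A = (b + z·y)·y = (3.81 + 2.2×0.51)×0.51 = 2.515 m²
P = b + 2y√(1+z²) = 3.81 + 2×0.51×√(1+2.2²) = 6.275 m
R = A/P = 2.515/6.275 = 0.4009 m
S = (Q·n / (1·A·R^(2/3)))² = (3.38×0.033 / (1×2.515×0.5437))² = 0.006653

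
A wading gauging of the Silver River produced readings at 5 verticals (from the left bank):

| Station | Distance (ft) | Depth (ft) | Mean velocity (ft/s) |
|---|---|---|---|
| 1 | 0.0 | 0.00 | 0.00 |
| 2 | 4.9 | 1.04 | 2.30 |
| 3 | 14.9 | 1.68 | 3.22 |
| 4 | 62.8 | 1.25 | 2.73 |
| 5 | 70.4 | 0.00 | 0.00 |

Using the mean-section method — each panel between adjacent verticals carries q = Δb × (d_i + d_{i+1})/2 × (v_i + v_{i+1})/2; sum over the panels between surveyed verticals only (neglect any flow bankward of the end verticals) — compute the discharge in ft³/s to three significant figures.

Panel 1-2: Δb = 4.9 ft, d̄ = (0.00+1.04)/2 = 0.52, v̄ = (0.00+2.30)/2 = 1.15 → q = 4.9×0.52×1.15 = 2.930 ft³/s
Panel 2-3: Δb = 10 ft, d̄ = (1.04+1.68)/2 = 1.36, v̄ = (2.30+3.22)/2 = 2.76 → q = 10×1.36×2.76 = 37.54 ft³/s
Panel 3-4: Δb = 47.9 ft, d̄ = (1.68+1.25)/2 = 1.465, v̄ = (3.22+2.73)/2 = 2.975 → q = 47.9×1.465×2.975 = 208.8 ft³/s
Panel 4-5: Δb = 7.6 ft, d̄ = (1.25+0.00)/2 = 0.625, v̄ = (2.73+0.00)/2 = 1.365 → q = 7.6×0.625×1.365 = 6.484 ft³/s
Q = Σ q = 255.7 ft³/s

256 ft³/s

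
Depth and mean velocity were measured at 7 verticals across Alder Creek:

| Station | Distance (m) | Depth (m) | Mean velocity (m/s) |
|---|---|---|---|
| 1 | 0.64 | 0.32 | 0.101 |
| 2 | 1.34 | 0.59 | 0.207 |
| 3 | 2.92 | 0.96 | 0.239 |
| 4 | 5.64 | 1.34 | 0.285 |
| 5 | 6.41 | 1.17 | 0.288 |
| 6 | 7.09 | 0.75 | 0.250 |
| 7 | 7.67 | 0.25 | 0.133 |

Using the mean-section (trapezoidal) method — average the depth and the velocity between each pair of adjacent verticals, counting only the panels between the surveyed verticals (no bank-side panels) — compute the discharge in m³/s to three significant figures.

Panel 1-2: Δb = 0.7 m, d̄ = (0.32+0.59)/2 = 0.455, v̄ = (0.101+0.207)/2 = 0.154 → q = 0.7×0.455×0.154 = 0.04905 m³/s
Panel 2-3: Δb = 1.58 m, d̄ = (0.59+0.96)/2 = 0.775, v̄ = (0.207+0.239)/2 = 0.223 → q = 1.58×0.775×0.223 = 0.2731 m³/s
Panel 3-4: Δb = 2.72 m, d̄ = (0.96+1.34)/2 = 1.15, v̄ = (0.239+0.285)/2 = 0.262 → q = 2.72×1.15×0.262 = 0.8195 m³/s
Panel 4-5: Δb = 0.77 m, d̄ = (1.34+1.17)/2 = 1.255, v̄ = (0.285+0.288)/2 = 0.2865 → q = 0.77×1.255×0.2865 = 0.2769 m³/s
Panel 5-6: Δb = 0.68 m, d̄ = (1.17+0.75)/2 = 0.96, v̄ = (0.288+0.250)/2 = 0.269 → q = 0.68×0.96×0.269 = 0.1756 m³/s
Panel 6-7: Δb = 0.58 m, d̄ = (0.75+0.25)/2 = 0.5, v̄ = (0.250+0.133)/2 = 0.1915 → q = 0.58×0.5×0.1915 = 0.05554 m³/s
Q = Σ q = 1.650 m³/s

1.65 m³/s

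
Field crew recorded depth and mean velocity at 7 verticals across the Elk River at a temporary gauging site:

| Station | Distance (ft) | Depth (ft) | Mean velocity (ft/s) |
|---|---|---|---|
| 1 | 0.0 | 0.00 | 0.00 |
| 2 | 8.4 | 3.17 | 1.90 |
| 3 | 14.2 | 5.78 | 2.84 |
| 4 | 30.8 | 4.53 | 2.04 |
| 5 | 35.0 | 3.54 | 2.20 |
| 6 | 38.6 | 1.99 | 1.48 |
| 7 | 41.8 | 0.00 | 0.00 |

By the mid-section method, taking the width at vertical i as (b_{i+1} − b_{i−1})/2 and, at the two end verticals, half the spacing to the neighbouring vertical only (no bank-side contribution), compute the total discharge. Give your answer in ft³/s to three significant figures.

363 ft³/s

w_2 = (14.2 − 0.0)/2 = 7.1 ft; q_2 = 1.90 × 3.17 × 7.1 = 42.76 ft³/s
w_3 = (30.8 − 8.4)/2 = 11.2 ft; q_3 = 2.84 × 5.78 × 11.2 = 183.9 ft³/s
w_4 = (35.0 − 14.2)/2 = 10.4 ft; q_4 = 2.04 × 4.53 × 10.4 = 96.11 ft³/s
w_5 = (38.6 − 30.8)/2 = 3.9 ft; q_5 = 2.20 × 3.54 × 3.9 = 30.37 ft³/s
w_6 = (41.8 − 35.0)/2 = 3.4 ft; q_6 = 1.48 × 1.99 × 3.4 = 10.01 ft³/s
Stations 1, 7 contribute zero (depth or velocity is 0).
Q = Σ qᵢ = 363.1 ft³/s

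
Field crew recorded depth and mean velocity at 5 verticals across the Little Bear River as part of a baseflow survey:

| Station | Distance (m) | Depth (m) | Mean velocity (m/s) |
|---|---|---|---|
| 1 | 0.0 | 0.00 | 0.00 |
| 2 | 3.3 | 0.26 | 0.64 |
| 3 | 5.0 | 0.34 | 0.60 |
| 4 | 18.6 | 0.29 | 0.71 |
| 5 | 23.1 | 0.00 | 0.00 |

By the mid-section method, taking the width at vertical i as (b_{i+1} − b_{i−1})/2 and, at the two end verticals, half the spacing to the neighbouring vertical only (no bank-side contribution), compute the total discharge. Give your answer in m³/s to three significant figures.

w_2 = (5.0 − 0.0)/2 = 2.5 m; q_2 = 0.64 × 0.26 × 2.5 = 0.4160 m³/s
w_3 = (18.6 − 3.3)/2 = 7.65 m; q_3 = 0.60 × 0.34 × 7.65 = 1.561 m³/s
w_4 = (23.1 − 5.0)/2 = 9.05 m; q_4 = 0.71 × 0.29 × 9.05 = 1.863 m³/s
Stations 1, 5 contribute zero (depth or velocity is 0).
Q = Σ qᵢ = 3.840 m³/s

3.84 m³/s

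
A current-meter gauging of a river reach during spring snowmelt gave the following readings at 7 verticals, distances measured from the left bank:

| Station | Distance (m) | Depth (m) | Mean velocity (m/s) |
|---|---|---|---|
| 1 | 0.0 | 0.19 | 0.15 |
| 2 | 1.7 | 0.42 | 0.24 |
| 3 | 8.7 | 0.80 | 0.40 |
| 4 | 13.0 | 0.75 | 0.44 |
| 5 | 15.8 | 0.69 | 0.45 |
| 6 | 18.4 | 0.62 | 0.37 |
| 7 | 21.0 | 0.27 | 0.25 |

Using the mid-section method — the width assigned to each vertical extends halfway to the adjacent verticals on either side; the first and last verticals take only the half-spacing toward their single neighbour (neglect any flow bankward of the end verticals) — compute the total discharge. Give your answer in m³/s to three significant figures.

4.96 m³/s

w_1 = (1.7 − 0.0)/2 = 0.85 m; q_1 = 0.15 × 0.19 × 0.85 = 0.02423 m³/s
w_2 = (8.7 − 0.0)/2 = 4.35 m; q_2 = 0.24 × 0.42 × 4.35 = 0.4385 m³/s
w_3 = (13.0 − 1.7)/2 = 5.65 m; q_3 = 0.40 × 0.80 × 5.65 = 1.808 m³/s
w_4 = (15.8 − 8.7)/2 = 3.55 m; q_4 = 0.44 × 0.75 × 3.55 = 1.172 m³/s
w_5 = (18.4 − 13.0)/2 = 2.7 m; q_5 = 0.45 × 0.69 × 2.7 = 0.8384 m³/s
w_6 = (21.0 − 15.8)/2 = 2.6 m; q_6 = 0.37 × 0.62 × 2.6 = 0.5964 m³/s
w_7 = (21.0 − 18.4)/2 = 1.3 m; q_7 = 0.25 × 0.27 × 1.3 = 0.08775 m³/s
Q = Σ qᵢ = 4.965 m³/s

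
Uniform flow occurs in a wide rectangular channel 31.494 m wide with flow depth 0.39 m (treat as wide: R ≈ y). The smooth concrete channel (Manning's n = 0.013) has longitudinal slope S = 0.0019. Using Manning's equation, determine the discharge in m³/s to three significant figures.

22.0 m³/s

A = b·y = 31.494 × 0.39 = 12.28 m²
Wide channel: R ≈ y = 0.39 m
Q = (1/n)·A·R^(2/3)·S^(1/2) = (1/0.013) × 12.28 × 0.3900^(2/3) × 0.0019^(1/2) = 21.98 m³/s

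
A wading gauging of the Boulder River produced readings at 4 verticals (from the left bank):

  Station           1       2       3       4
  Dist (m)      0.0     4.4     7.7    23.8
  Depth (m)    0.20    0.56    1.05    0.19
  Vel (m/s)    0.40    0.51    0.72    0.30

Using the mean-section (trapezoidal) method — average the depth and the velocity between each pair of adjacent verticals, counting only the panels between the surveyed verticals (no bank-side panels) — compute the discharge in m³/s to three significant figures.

Panel 1-2: Δb = 4.4 m, d̄ = (0.20+0.56)/2 = 0.38, v̄ = (0.40+0.51)/2 = 0.455 → q = 4.4×0.38×0.455 = 0.7608 m³/s
Panel 2-3: Δb = 3.3 m, d̄ = (0.56+1.05)/2 = 0.805, v̄ = (0.51+0.72)/2 = 0.615 → q = 3.3×0.805×0.615 = 1.634 m³/s
Panel 3-4: Δb = 16.1 m, d̄ = (1.05+0.19)/2 = 0.62, v̄ = (0.72+0.30)/2 = 0.51 → q = 16.1×0.62×0.51 = 5.091 m³/s
Q = Σ q = 7.485 m³/s

7.49 m³/s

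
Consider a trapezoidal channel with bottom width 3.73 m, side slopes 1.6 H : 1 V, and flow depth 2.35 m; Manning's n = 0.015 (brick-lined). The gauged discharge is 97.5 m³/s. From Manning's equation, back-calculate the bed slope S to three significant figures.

0.00442

A = (b + z·y)·y = (3.73 + 1.6×2.35)×2.35 = 17.60 m²
P = b + 2y√(1+z²) = 3.73 + 2×2.35×√(1+1.6²) = 12.60 m
R = A/P = 17.60/12.60 = 1.397 m
S = (Q·n / (1·A·R^(2/3)))² = (97.5×0.015 / (1×17.60×1.250))² = 0.004420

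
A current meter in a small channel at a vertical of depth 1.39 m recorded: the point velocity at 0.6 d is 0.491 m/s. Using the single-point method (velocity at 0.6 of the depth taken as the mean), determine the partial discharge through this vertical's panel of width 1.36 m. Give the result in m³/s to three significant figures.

v̄ = v₀.₆ = 0.491 m/s
q = v̄ × d × w = 0.4910 × 1.39 × 1.36 = 0.9282 m³/s

0.928 m³/s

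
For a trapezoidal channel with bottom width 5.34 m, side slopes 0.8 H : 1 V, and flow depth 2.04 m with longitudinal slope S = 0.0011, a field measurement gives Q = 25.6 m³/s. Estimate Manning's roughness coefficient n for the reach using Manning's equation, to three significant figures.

0.0225

A = (b + z·y)·y = (5.34 + 0.8×2.04)×2.04 = 14.22 m²
P = b + 2y√(1+z²) = 5.34 + 2×2.04×√(1+0.8²) = 10.56 m
R = A/P = 14.22/10.56 = 1.346 m
n = (1/Q)·A·R^(2/3)·S^(1/2) = (1/25.6) × 14.22 × 1.219 × 0.03317 = 0.02247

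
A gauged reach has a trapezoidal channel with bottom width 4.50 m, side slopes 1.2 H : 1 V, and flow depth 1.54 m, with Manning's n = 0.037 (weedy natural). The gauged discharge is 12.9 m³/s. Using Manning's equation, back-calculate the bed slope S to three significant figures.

0.00223

A = (b + z·y)·y = (4.50 + 1.2×1.54)×1.54 = 9.776 m²
P = b + 2y√(1+z²) = 4.50 + 2×1.54×√(1+1.2²) = 9.311 m
R = A/P = 9.776/9.311 = 1.050 m
S = (Q·n / (1·A·R^(2/3)))² = (12.9×0.037 / (1×9.776×1.033))² = 0.002234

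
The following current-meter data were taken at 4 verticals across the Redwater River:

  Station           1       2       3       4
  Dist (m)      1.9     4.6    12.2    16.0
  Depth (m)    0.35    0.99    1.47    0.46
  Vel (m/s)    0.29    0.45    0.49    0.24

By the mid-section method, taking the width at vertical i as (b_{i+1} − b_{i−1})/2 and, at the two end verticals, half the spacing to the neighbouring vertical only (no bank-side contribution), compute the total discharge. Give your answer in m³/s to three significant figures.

6.75 m³/s

w_1 = (4.6 − 1.9)/2 = 1.35 m; q_1 = 0.29 × 0.35 × 1.35 = 0.1370 m³/s
w_2 = (12.2 − 1.9)/2 = 5.15 m; q_2 = 0.45 × 0.99 × 5.15 = 2.294 m³/s
w_3 = (16.0 − 4.6)/2 = 5.7 m; q_3 = 0.49 × 1.47 × 5.7 = 4.106 m³/s
w_4 = (16.0 − 12.2)/2 = 1.9 m; q_4 = 0.24 × 0.46 × 1.9 = 0.2098 m³/s
Q = Σ qᵢ = 6.747 m³/s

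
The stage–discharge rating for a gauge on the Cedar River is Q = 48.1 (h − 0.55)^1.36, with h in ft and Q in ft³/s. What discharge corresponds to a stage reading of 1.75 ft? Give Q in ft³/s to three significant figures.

61.6 ft³/s

Q = 48.1 × (1.75 − 0.55)^1.36 = 48.1 × 1.2^1.36 = 61.64 ft³/s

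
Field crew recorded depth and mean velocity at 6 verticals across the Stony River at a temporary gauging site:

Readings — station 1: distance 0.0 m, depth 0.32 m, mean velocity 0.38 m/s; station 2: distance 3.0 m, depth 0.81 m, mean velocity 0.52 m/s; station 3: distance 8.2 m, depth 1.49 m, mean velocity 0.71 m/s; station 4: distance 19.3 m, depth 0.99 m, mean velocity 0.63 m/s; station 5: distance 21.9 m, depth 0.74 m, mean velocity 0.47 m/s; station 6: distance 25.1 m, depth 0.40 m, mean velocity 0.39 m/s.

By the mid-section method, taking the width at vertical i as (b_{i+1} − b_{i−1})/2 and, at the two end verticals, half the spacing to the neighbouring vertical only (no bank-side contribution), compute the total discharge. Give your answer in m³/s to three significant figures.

w_1 = (3.0 − 0.0)/2 = 1.5 m; q_1 = 0.38 × 0.32 × 1.5 = 0.1824 m³/s
w_2 = (8.2 − 0.0)/2 = 4.1 m; q_2 = 0.52 × 0.81 × 4.1 = 1.727 m³/s
w_3 = (19.3 − 3.0)/2 = 8.15 m; q_3 = 0.71 × 1.49 × 8.15 = 8.622 m³/s
w_4 = (21.9 − 8.2)/2 = 6.85 m; q_4 = 0.63 × 0.99 × 6.85 = 4.272 m³/s
w_5 = (25.1 − 19.3)/2 = 2.9 m; q_5 = 0.47 × 0.74 × 2.9 = 1.009 m³/s
w_6 = (25.1 − 21.9)/2 = 1.6 m; q_6 = 0.39 × 0.40 × 1.6 = 0.2496 m³/s
Q = Σ qᵢ = 16.06 m³/s

16.1 m³/s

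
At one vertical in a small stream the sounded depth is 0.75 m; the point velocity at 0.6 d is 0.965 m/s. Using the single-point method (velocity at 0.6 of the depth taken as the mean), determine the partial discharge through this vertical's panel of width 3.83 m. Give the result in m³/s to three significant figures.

v̄ = v₀.₆ = 0.965 m/s
q = v̄ × d × w = 0.9650 × 0.75 × 3.83 = 2.772 m³/s

2.77 m³/s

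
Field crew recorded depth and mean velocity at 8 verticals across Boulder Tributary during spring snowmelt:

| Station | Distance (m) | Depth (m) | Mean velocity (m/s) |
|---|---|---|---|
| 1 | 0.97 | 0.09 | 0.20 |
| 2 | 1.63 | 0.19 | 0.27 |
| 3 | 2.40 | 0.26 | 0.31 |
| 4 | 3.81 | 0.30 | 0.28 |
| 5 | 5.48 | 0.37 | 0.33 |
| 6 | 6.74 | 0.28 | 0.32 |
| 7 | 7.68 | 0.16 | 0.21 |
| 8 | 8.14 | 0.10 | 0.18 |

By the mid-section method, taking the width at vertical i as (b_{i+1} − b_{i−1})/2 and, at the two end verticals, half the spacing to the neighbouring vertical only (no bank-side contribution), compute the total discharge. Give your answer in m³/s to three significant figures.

w_1 = (1.63 − 0.97)/2 = 0.33 m; q_1 = 0.20 × 0.09 × 0.33 = 0.005940 m³/s
w_2 = (2.40 − 0.97)/2 = 0.715 m; q_2 = 0.27 × 0.19 × 0.715 = 0.03668 m³/s
w_3 = (3.81 − 1.63)/2 = 1.09 m; q_3 = 0.31 × 0.26 × 1.09 = 0.08785 m³/s
w_4 = (5.48 − 2.40)/2 = 1.54 m; q_4 = 0.28 × 0.30 × 1.54 = 0.1294 m³/s
w_5 = (6.74 − 3.81)/2 = 1.465 m; q_5 = 0.33 × 0.37 × 1.465 = 0.1789 m³/s
w_6 = (7.68 − 5.48)/2 = 1.1 m; q_6 = 0.32 × 0.28 × 1.1 = 0.09856 m³/s
w_7 = (8.14 − 6.74)/2 = 0.7 m; q_7 = 0.21 × 0.16 × 0.7 = 0.02352 m³/s
w_8 = (8.14 − 7.68)/2 = 0.23 m; q_8 = 0.18 × 0.10 × 0.23 = 0.004140 m³/s
Q = Σ qᵢ = 0.5649 m³/s

0.565 m³/s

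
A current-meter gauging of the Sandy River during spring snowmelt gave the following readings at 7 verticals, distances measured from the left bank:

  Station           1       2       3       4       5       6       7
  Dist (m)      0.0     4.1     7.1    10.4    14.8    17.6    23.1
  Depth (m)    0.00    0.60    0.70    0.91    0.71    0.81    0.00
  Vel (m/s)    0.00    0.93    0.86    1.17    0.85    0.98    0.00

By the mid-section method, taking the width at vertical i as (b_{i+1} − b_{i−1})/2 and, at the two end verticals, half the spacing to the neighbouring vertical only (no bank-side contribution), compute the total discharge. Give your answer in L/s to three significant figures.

13400 L/s

w_2 = (7.1 − 0.0)/2 = 3.55 m; q_2 = 0.93 × 0.60 × 3.55 = 1.981 m³/s
w_3 = (10.4 − 4.1)/2 = 3.15 m; q_3 = 0.86 × 0.70 × 3.15 = 1.896 m³/s
w_4 = (14.8 − 7.1)/2 = 3.85 m; q_4 = 1.17 × 0.91 × 3.85 = 4.099 m³/s
w_5 = (17.6 − 10.4)/2 = 3.6 m; q_5 = 0.85 × 0.71 × 3.6 = 2.173 m³/s
w_6 = (23.1 − 14.8)/2 = 4.15 m; q_6 = 0.98 × 0.81 × 4.15 = 3.294 m³/s
Stations 1, 7 contribute zero (depth or velocity is 0).
Q = Σ qᵢ = 13.44 m³/s
= 13.44 × 1000 = 13440 L/s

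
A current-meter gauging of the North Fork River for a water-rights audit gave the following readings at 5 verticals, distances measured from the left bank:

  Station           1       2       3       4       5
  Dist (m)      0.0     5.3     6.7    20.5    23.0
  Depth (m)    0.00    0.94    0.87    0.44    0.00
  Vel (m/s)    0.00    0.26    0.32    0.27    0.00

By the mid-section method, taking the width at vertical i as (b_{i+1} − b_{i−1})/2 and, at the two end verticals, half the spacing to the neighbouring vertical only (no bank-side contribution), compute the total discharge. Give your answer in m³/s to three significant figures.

3.90 m³/s

w_2 = (6.7 − 0.0)/2 = 3.35 m; q_2 = 0.26 × 0.94 × 3.35 = 0.8187 m³/s
w_3 = (20.5 − 5.3)/2 = 7.6 m; q_3 = 0.32 × 0.87 × 7.6 = 2.116 m³/s
w_4 = (23.0 − 6.7)/2 = 8.15 m; q_4 = 0.27 × 0.44 × 8.15 = 0.9682 m³/s
Stations 1, 5 contribute zero (depth or velocity is 0).
Q = Σ qᵢ = 3.903 m³/s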